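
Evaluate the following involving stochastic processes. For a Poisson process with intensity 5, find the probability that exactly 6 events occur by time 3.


P(N(t)=k) = (lambda*t)^k * exp(-lambda*t) / k!
lambda*t = 15
= 15^6 * exp(-15) / 6!
= 11390625 * 3.0590e-07 / 720
= 0.0048

0.0048


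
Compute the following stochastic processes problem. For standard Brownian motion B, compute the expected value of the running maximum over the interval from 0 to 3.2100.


E(max B(s)) = sqrt(2t/pi)
= sqrt(2*3.2100/pi)
= sqrt(2.0435)
= 1.4295

1.4295


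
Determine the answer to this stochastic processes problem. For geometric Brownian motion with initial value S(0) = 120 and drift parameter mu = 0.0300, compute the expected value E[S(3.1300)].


E[S(t)] = S(0) * exp(mu * t)
= 120 * exp(0.0300 * 3.1300)
= 120 * 1.0984
= 131.8140

131.8140


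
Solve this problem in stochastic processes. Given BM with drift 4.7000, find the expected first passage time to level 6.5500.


Expected first passage time = a/mu
= 6.5500/4.7000
= 1.3936

1.3936


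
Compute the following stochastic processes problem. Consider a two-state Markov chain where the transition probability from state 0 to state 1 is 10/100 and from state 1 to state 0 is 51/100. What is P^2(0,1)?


Computing P^2 by matrix multiplication.
P = [[0.9000, 0.1000], [0.5100, 0.4900]]
After raising P to the power 2:
P^2(0,1) = 0.1390

0.1390


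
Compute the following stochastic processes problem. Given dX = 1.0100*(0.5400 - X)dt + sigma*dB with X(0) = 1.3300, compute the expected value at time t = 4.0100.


E[X(t)] = mu + (X(0) - mu)*exp(-theta*t)
= 0.5400 + (1.3300 - 0.5400)*exp(-1.0100*4.0100)
= 0.5400 + 0.7900 * 0.0174
= 0.5538

0.5538


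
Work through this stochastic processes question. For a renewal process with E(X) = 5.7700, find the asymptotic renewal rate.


Long-run renewal rate = 1/E(X)
= 1/5.7700
= 0.1733

0.1733


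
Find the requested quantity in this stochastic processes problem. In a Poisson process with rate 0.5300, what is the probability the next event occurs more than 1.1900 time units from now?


P(X > t) = exp(-lambda * t)
= exp(-0.5300 * 1.1900)
= exp(-0.6307) = 0.5322

0.5322


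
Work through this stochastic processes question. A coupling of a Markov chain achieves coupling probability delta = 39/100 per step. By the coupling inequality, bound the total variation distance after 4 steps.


TV distance bound <= (1-delta)^n
= (1 - 0.3900)^4
= 0.6100^4
= 0.1385

0.1385


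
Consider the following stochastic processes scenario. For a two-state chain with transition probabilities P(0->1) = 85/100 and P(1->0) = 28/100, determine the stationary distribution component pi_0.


Stationary distribution: pi_0 = p10/(p01+p10), pi_1 = p01/(p01+p10)
p01 = 0.8500, p10 = 0.2800
pi_0 = 0.2478

0.2478


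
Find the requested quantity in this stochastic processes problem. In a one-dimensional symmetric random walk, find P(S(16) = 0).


P(S(16) = 0) = C(16,8) / 4^8
= 12870 / 65536
= 0.1964

0.1964


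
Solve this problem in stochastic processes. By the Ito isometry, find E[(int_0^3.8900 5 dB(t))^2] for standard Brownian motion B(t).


By Ito isometry: E[(int f dB)^2] = int f^2 dt
= 5^2 * 3.8900
= 25 * 3.8900 = 97.2500

97.2500


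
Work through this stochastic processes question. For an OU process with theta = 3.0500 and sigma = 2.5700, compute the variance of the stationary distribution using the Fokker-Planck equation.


Stationary variance = sigma^2 / (2*theta)
= 2.5700^2 / (2*3.0500)
= 6.6049 / 6.1000
= 1.0828

1.0828


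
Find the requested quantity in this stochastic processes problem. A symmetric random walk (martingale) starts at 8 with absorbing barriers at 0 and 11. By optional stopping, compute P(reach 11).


By optional stopping theorem: E(M at tau) = M(0) = 8
P(hit 11)*11 + P(hit 0)*0 = 8
P(hit 11) = (8 - 0)/(11 - 0) = 8/11 = 0.7273

0.7273


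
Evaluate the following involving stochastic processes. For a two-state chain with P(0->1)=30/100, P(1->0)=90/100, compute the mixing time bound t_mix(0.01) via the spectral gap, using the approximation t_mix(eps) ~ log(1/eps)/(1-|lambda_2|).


lambda_2 = |1 - p01 - p10| = |1 - 0.3000 - 0.9000| = 0.2000
t_mix ~ log(1/eps)/(1 - |lambda_2|)
= log(100)/(1 - 0.2000) = 4.6052/0.8000
= 5.7565

5.7565


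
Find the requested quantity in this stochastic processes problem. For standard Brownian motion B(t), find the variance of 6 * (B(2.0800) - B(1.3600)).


Var(alpha*(B(t)-B(s))) = alpha^2 * (t-s)
= 6^2 * (2.0800 - 1.3600)
= 36 * 0.7200
= 25.9200

25.9200


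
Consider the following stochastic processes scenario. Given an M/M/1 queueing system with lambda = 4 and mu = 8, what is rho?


rho = lambda/mu
= 4/8
= 0.5000

0.5000


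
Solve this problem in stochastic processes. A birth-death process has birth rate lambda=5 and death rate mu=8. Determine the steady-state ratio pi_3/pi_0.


For birth-death process, pi_n/pi_0 = (lambda/mu)^n
= (5/8)^3
= 0.2441

0.2441


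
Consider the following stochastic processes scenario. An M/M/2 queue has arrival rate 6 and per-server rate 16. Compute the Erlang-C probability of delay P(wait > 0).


a = lambda/mu = 0.3750
rho = a/c = 0.1875
Erlang-C formula applied:
C(c,a) = 0.0592

0.0592


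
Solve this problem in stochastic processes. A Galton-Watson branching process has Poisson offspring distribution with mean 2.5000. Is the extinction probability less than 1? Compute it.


Since mu = 2.5000 > 1, extinction prob q < 1.
Solve s = exp(mu*(s-1)) iteratively.
q = 0.1074

0.1074


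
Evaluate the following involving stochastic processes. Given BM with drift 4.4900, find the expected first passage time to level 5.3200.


Expected first passage time = a/mu
= 5.3200/4.4900
= 1.1849

1.1849


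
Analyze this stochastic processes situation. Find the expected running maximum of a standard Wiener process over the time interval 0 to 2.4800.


E(max B(s)) = sqrt(2t/pi)
= sqrt(2*2.4800/pi)
= sqrt(1.5788)
= 1.2565

1.2565


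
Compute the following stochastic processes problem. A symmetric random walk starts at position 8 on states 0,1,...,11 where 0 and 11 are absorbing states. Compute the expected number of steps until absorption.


For symmetric RW on 0,...,N with absorbing barriers, E(i) = i*(N-i)
E(8) = 8 * 3 = 24

24


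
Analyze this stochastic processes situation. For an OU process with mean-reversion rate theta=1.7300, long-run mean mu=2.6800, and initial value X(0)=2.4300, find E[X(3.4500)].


E[X(t)] = mu + (X(0) - mu)*exp(-theta*t)
= 2.6800 + (2.4300 - 2.6800)*exp(-1.7300*3.4500)
= 2.6800 + -0.2500 * 0.0026
= 2.6794

2.6794


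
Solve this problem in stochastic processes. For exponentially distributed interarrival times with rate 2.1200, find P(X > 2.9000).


P(X > t) = exp(-lambda * t)
= exp(-2.1200 * 2.9000)
= exp(-6.1480) = 0.0021

0.0021


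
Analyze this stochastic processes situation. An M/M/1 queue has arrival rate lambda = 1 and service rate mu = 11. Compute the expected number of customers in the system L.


rho = 1/11 = 0.0909
L = rho/(1-rho)
= 0.0909/0.9091
= 0.1000

0.1000


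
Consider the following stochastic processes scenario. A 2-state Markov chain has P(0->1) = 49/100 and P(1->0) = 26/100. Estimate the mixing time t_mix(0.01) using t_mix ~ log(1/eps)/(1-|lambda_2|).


lambda_2 = |1 - p01 - p10| = |1 - 0.4900 - 0.2600| = 0.2500
t_mix ~ log(1/eps)/(1 - |lambda_2|)
= log(100)/(1 - 0.2500) = 4.6052/0.7500
= 6.1402

6.1402


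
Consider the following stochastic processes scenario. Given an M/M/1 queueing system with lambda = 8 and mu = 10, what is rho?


rho = lambda/mu
= 8/10
= 0.8000

0.8000


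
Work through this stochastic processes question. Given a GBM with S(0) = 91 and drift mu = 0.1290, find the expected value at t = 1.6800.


E[S(t)] = S(0) * exp(mu * t)
= 91 * exp(0.1290 * 1.6800)
= 91 * 1.2420
= 113.0217

113.0217


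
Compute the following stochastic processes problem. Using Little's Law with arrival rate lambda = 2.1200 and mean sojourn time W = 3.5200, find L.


Little's Law: L = lambda * W
= 2.1200 * 3.5200
= 7.4624

7.4624


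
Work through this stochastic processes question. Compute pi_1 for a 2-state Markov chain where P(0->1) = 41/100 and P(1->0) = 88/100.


Stationary distribution: pi_0 = p10/(p01+p10), pi_1 = p01/(p01+p10)
p01 = 0.4100, p10 = 0.8800
pi_1 = 0.3178

0.3178


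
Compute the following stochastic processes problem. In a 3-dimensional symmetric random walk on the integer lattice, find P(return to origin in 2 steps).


P(return in 2 steps) = P(reverse first step) = 1/(2d)
= 1/6
= 0.1667

0.1667


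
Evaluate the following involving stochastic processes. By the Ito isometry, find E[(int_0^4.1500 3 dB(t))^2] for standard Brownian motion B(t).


By Ito isometry: E[(int f dB)^2] = int f^2 dt
= 3^2 * 4.1500
= 9 * 4.1500 = 37.3500

37.3500


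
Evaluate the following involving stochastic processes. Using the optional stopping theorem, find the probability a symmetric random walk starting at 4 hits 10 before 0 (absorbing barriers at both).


By optional stopping theorem: E(M at tau) = M(0) = 4
P(hit 10)*10 + P(hit 0)*0 = 4
P(hit 10) = (4 - 0)/(10 - 0) = 2/5 = 0.4000

0.4000


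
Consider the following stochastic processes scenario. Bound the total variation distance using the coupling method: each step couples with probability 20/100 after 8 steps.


TV distance bound <= (1-delta)^n
= (1 - 0.2000)^8
= 0.8000^8
= 0.1678

0.1678


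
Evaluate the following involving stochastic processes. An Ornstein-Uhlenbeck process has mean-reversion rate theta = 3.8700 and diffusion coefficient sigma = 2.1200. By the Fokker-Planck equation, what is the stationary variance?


Stationary variance = sigma^2 / (2*theta)
= 2.1200^2 / (2*3.8700)
= 4.4944 / 7.7400
= 0.5807

0.5807


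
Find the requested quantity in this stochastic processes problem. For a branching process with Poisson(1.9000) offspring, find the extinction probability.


Since mu = 1.9000 > 1, extinction prob q < 1.
Solve s = exp(mu*(s-1)) iteratively.
q = 0.2328

0.2328


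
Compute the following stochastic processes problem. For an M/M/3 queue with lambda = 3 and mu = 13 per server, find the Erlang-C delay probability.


a = lambda/mu = 0.2308
rho = a/c = 0.0769
Erlang-C formula applied:
C(c,a) = 0.0018

0.0018


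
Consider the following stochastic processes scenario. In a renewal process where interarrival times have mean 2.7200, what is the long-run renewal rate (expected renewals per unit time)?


Long-run renewal rate = 1/E(X)
= 1/2.7200
= 0.3676

0.3676


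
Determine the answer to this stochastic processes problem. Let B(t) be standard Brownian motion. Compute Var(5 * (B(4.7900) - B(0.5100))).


Var(alpha*(B(t)-B(s))) = alpha^2 * (t-s)
= 5^2 * (4.7900 - 0.5100)
= 25 * 4.2800
= 107.0000

107.0000


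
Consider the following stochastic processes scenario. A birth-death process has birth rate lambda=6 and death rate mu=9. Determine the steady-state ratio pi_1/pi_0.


For birth-death process, pi_n/pi_0 = (lambda/mu)^n
= (6/9)^1
= 0.6667

0.6667


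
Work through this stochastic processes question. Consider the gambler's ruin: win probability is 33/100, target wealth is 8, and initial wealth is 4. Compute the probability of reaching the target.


Gambler's ruin formula:
r = q/p = 0.6700/0.3300 = 2.0303
P(win) = (1 - r^i)/(1 - r^N)
= (1 - 2.0303^4)/(1 - 2.0303^8)
= 0.0556

0.0556


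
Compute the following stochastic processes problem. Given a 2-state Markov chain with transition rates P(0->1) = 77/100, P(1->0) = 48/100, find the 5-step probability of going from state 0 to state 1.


Computing P^5 by matrix multiplication.
P = [[0.2300, 0.7700], [0.4800, 0.5200]]
After raising P to the power 5:
P^5(0,1) = 0.6166

0.6166


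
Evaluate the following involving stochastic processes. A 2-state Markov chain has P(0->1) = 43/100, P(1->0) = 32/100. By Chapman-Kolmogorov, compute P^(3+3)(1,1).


P^6 = P^3 * P^3
Computing via matrix multiplication of the transition matrix.
Entry (1,1) of P^6 = 0.5734

0.5734


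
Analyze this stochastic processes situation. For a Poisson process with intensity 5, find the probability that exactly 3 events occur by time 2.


P(N(t)=k) = (lambda*t)^k * exp(-lambda*t) / k!
lambda*t = 10
= 10^3 * exp(-10) / 3!
= 1000 * 4.5400e-05 / 6
= 0.0076

0.0076


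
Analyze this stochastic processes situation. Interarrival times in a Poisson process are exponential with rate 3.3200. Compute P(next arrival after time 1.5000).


P(X > t) = exp(-lambda * t)
= exp(-3.3200 * 1.5000)
= exp(-4.9800) = 0.0069

0.0069


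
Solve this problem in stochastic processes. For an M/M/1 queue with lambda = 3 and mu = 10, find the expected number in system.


rho = 3/10 = 0.3000
L = rho/(1-rho)
= 0.3000/0.7000
= 0.4286

0.4286


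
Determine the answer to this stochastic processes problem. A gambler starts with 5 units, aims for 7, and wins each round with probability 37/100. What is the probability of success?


Gambler's ruin formula:
r = q/p = 0.6300/0.3700 = 1.7027
P(win) = (1 - r^i)/(1 - r^N)
= (1 - 1.7027^5)/(1 - 1.7027^7)
= 0.3287

0.3287


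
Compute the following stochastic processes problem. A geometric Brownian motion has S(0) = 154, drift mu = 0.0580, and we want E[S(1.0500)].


E[S(t)] = S(0) * exp(mu * t)
= 154 * exp(0.0580 * 1.0500)
= 154 * 1.0628
= 163.6701

163.6701


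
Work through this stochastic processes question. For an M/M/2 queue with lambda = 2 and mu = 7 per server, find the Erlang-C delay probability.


a = lambda/mu = 0.2857
rho = a/c = 0.1429
Erlang-C formula applied:
C(c,a) = 0.0357

0.0357


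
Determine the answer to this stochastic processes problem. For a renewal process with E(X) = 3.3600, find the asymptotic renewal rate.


Long-run renewal rate = 1/E(X)
= 1/3.3600
= 0.2976

0.2976


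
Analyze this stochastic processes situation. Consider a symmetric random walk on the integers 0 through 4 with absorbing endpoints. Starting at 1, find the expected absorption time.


For symmetric RW on 0,...,N with absorbing barriers, E(i) = i*(N-i)
E(1) = 1 * 3 = 3

3


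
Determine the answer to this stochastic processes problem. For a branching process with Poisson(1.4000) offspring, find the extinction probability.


Since mu = 1.4000 > 1, extinction prob q < 1.
Solve s = exp(mu*(s-1)) iteratively.
q = 0.4890

0.4890


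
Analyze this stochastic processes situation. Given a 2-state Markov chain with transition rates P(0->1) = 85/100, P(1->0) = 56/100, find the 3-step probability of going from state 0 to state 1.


Computing P^3 by matrix multiplication.
P = [[0.1500, 0.8500], [0.5600, 0.4400]]
After raising P to the power 3:
P^3(0,1) = 0.6444

0.6444


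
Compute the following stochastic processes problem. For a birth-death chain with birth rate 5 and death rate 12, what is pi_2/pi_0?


For birth-death process, pi_n/pi_0 = (lambda/mu)^n
= (5/12)^2
= 0.1736

0.1736


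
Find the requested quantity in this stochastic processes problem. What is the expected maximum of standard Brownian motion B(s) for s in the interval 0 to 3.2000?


E(max B(s)) = sqrt(2t/pi)
= sqrt(2*3.2000/pi)
= sqrt(2.0372)
= 1.4273

1.4273


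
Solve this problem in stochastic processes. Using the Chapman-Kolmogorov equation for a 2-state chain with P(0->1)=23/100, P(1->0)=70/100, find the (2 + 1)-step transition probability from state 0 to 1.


P^3 = P^2 * P^1
Computing via matrix multiplication of the transition matrix.
Entry (0,1) of P^3 = 0.2472

0.2472


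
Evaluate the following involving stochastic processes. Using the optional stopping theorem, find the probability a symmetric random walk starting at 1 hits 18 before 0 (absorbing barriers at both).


By optional stopping theorem: E(M at tau) = M(0) = 1
P(hit 18)*18 + P(hit 0)*0 = 1
P(hit 18) = (1 - 0)/(18 - 0) = 1/18 = 0.0556

0.0556


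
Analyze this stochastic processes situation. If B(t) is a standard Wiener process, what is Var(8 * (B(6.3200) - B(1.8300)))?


Var(alpha*(B(t)-B(s))) = alpha^2 * (t-s)
= 8^2 * (6.3200 - 1.8300)
= 64 * 4.4900
= 287.3600

287.3600


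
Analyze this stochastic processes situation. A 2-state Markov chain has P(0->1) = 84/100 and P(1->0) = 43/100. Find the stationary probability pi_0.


Stationary distribution: pi_0 = p10/(p01+p10), pi_1 = p01/(p01+p10)
p01 = 0.8400, p10 = 0.4300
pi_0 = 0.3386

0.3386


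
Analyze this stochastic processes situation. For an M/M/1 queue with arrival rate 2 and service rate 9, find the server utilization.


rho = lambda/mu
= 2/9
= 0.2222

0.2222


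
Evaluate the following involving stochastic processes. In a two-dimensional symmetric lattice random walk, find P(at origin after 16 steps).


P = C(16,8)^2 / 4^16
= 12870^2 / 4294967296
= 165636900 / 4294967296
= 0.0386

0.0386


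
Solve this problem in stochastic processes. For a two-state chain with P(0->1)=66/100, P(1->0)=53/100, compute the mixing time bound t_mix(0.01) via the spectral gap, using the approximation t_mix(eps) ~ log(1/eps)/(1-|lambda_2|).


lambda_2 = |1 - p01 - p10| = |1 - 0.6600 - 0.5300| = 0.1900
t_mix ~ log(1/eps)/(1 - |lambda_2|)
= log(100)/(1 - 0.1900) = 4.6052/0.8100
= 5.6854

5.6854


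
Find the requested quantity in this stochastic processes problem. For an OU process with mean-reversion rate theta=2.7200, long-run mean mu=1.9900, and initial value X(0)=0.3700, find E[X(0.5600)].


E[X(t)] = mu + (X(0) - mu)*exp(-theta*t)
= 1.9900 + (0.3700 - 1.9900)*exp(-2.7200*0.5600)
= 1.9900 + -1.6200 * 0.2180
= 1.6368

1.6368


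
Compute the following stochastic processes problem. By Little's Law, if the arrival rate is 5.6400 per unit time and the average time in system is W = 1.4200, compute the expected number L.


Little's Law: L = lambda * W
= 5.6400 * 1.4200
= 8.0088

8.0088


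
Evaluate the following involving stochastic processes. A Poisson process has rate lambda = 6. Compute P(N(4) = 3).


P(N(t)=k) = (lambda*t)^k * exp(-lambda*t) / k!
lambda*t = 24
= 24^3 * exp(-24) / 3!
= 13824 * 3.7751e-11 / 6
= 8.6979e-08

8.6979e-08


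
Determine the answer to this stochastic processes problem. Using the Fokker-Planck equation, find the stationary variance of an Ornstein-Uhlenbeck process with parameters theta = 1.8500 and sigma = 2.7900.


Stationary variance = sigma^2 / (2*theta)
= 2.7900^2 / (2*1.8500)
= 7.7841 / 3.7000
= 2.1038

2.1038


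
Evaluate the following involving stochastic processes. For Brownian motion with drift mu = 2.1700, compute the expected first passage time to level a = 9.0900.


Expected first passage time = a/mu
= 9.0900/2.1700
= 4.1889

4.1889


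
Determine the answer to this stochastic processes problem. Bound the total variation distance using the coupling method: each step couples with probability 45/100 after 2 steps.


TV distance bound <= (1-delta)^n
= (1 - 0.4500)^2
= 0.5500^2
= 0.3025

0.3025


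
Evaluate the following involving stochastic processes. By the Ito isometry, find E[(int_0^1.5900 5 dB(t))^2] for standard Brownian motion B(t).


By Ito isometry: E[(int f dB)^2] = int f^2 dt
= 5^2 * 1.5900
= 25 * 1.5900 = 39.7500

39.7500


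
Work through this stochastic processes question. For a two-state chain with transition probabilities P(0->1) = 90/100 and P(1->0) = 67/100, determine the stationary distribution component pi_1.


Stationary distribution: pi_0 = p10/(p01+p10), pi_1 = p01/(p01+p10)
p01 = 0.9000, p10 = 0.6700
pi_1 = 0.5732

0.5732


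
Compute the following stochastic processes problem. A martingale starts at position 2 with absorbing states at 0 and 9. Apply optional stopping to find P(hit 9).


By optional stopping theorem: E(M at tau) = M(0) = 2
P(hit 9)*9 + P(hit 0)*0 = 2
P(hit 9) = (2 - 0)/(9 - 0) = 2/9 = 0.2222

0.2222


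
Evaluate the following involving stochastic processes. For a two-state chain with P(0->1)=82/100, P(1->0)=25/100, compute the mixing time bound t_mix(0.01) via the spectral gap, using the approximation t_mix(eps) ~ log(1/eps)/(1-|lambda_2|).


lambda_2 = |1 - p01 - p10| = |1 - 0.8200 - 0.2500| = 0.0700
t_mix ~ log(1/eps)/(1 - |lambda_2|)
= log(100)/(1 - 0.0700) = 4.6052/0.9300
= 4.9518

4.9518


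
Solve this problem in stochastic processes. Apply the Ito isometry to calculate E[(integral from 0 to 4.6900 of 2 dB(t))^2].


By Ito isometry: E[(int f dB)^2] = int f^2 dt
= 2^2 * 4.6900
= 4 * 4.6900 = 18.7600

18.7600


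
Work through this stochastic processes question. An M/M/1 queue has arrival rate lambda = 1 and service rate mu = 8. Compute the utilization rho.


rho = lambda/mu
= 1/8
= 0.1250

0.1250


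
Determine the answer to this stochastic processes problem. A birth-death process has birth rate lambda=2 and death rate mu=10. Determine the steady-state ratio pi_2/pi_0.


For birth-death process, pi_n/pi_0 = (lambda/mu)^n
= (2/10)^2
= 0.0400

0.0400


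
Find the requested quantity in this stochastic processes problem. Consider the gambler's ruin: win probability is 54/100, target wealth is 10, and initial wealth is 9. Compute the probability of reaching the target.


Gambler's ruin formula:
r = q/p = 0.4600/0.5400 = 0.8519
P(win) = (1 - r^i)/(1 - r^N)
= (1 - 0.8519^9)/(1 - 0.8519^10)
= 0.9562

0.9562


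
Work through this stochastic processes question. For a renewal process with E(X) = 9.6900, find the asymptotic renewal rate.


Long-run renewal rate = 1/E(X)
= 1/9.6900
= 0.1032

0.1032


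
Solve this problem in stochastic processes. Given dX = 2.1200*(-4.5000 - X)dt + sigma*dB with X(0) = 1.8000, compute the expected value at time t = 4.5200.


E[X(t)] = mu + (X(0) - mu)*exp(-theta*t)
= -4.5000 + (1.8000 - -4.5000)*exp(-2.1200*4.5200)
= -4.5000 + 6.3000 * 6.8931e-05
= -4.4996

-4.4996


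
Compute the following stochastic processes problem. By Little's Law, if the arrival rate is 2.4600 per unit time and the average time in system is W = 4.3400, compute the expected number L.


Little's Law: L = lambda * W
= 2.4600 * 4.3400
= 10.6764

10.6764


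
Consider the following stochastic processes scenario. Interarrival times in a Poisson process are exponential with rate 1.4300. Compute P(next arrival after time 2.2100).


P(X > t) = exp(-lambda * t)
= exp(-1.4300 * 2.2100)
= exp(-3.1603) = 0.0424

0.0424


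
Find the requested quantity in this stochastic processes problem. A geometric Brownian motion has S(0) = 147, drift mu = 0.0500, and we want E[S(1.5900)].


E[S(t)] = S(0) * exp(mu * t)
= 147 * exp(0.0500 * 1.5900)
= 147 * 1.0827
= 159.1636

159.1636


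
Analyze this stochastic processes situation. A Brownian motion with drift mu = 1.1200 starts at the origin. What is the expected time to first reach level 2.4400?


Expected first passage time = a/mu
= 2.4400/1.1200
= 2.1786

2.1786


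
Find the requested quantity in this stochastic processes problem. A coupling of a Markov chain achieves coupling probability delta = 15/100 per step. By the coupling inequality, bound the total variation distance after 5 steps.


TV distance bound <= (1-delta)^n
= (1 - 0.1500)^5
= 0.8500^5
= 0.4437

0.4437


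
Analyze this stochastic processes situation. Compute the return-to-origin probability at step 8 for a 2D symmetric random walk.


P = C(8,4)^2 / 4^8
= 70^2 / 65536
= 4900 / 65536
= 0.0748

0.0748


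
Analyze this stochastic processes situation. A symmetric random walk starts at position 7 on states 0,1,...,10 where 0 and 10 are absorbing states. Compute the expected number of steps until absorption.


For symmetric RW on 0,...,N with absorbing barriers, E(i) = i*(N-i)
E(7) = 7 * 3 = 21

21


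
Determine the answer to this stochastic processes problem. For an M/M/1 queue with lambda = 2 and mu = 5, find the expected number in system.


rho = 2/5 = 0.4000
L = rho/(1-rho)
= 0.4000/0.6000
= 0.6667

0.6667


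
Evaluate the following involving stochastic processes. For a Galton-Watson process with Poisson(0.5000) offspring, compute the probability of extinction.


Since mu = 0.5000 <= 1, extinction probability = 1.

1.0000


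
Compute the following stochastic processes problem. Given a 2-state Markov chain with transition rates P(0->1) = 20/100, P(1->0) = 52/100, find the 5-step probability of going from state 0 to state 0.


Computing P^5 by matrix multiplication.
P = [[0.8000, 0.2000], [0.5200, 0.4800]]
After raising P to the power 5:
P^5(0,0) = 0.7227

0.7227


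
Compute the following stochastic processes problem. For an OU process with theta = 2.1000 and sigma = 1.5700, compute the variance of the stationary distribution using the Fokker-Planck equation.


Stationary variance = sigma^2 / (2*theta)
= 1.5700^2 / (2*2.1000)
= 2.4649 / 4.2000
= 0.5869

0.5869


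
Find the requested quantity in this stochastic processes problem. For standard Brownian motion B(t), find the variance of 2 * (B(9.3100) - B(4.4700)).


Var(alpha*(B(t)-B(s))) = alpha^2 * (t-s)
= 2^2 * (9.3100 - 4.4700)
= 4 * 4.8400
= 19.3600

19.3600


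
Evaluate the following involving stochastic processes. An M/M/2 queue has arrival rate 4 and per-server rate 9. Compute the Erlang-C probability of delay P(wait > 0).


a = lambda/mu = 0.4444
rho = a/c = 0.2222
Erlang-C formula applied:
C(c,a) = 0.0808

0.0808


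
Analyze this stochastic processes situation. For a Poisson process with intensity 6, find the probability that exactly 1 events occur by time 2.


P(N(t)=k) = (lambda*t)^k * exp(-lambda*t) / k!
lambda*t = 12
= 12^1 * exp(-12) / 1!
= 12 * 6.1442e-06 / 1
= 7.3731e-05

7.3731e-05


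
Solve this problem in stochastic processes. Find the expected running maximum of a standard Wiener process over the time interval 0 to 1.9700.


E(max B(s)) = sqrt(2t/pi)
= sqrt(2*1.9700/pi)
= sqrt(1.2541)
= 1.1199

1.1199


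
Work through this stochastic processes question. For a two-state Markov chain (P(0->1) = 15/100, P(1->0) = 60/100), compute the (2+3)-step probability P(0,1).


P^5 = P^2 * P^3
Computing via matrix multiplication of the transition matrix.
Entry (0,1) of P^5 = 0.1998

0.1998


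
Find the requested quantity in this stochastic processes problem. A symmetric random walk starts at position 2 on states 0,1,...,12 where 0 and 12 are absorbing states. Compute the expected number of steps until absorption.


For symmetric RW on 0,...,N with absorbing barriers, E(i) = i*(N-i)
E(2) = 2 * 10 = 20

20


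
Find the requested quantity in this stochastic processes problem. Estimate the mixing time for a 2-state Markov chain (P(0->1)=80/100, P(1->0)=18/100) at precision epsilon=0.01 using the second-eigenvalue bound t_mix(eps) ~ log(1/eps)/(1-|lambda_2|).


lambda_2 = |1 - p01 - p10| = |1 - 0.8000 - 0.1800| = 0.0200
t_mix ~ log(1/eps)/(1 - |lambda_2|)
= log(100)/(1 - 0.0200) = 4.6052/0.9800
= 4.6992

4.6992


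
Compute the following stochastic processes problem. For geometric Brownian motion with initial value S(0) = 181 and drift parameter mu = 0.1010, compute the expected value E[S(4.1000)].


E[S(t)] = S(0) * exp(mu * t)
= 181 * exp(0.1010 * 4.1000)
= 181 * 1.5130
= 273.8545

273.8545


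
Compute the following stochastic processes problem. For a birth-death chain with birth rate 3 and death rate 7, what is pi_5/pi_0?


For birth-death process, pi_n/pi_0 = (lambda/mu)^n
= (3/7)^5
= 0.0145

0.0145


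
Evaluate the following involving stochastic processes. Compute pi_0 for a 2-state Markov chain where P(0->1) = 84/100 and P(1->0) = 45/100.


Stationary distribution: pi_0 = p10/(p01+p10), pi_1 = p01/(p01+p10)
p01 = 0.8400, p10 = 0.4500
pi_0 = 0.3488

0.3488


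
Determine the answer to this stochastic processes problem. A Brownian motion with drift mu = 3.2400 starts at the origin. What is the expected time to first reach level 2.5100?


Expected first passage time = a/mu
= 2.5100/3.2400
= 0.7747

0.7747


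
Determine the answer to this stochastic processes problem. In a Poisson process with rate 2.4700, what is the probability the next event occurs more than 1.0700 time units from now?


P(X > t) = exp(-lambda * t)
= exp(-2.4700 * 1.0700)
= exp(-2.6429) = 0.0712

0.0712


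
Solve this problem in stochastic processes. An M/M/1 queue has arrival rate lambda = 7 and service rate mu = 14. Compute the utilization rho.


rho = lambda/mu
= 7/14
= 0.5000

0.5000


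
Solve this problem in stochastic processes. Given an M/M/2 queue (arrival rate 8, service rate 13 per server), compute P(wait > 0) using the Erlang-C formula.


a = lambda/mu = 0.6154
rho = a/c = 0.3077
Erlang-C formula applied:
C(c,a) = 0.1448

0.1448


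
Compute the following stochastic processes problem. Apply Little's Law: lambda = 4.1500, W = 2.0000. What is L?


Little's Law: L = lambda * W
= 4.1500 * 2.0000
= 8.3000

8.3000


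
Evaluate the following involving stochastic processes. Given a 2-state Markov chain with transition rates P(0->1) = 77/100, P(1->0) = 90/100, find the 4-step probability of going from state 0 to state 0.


Computing P^4 by matrix multiplication.
P = [[0.2300, 0.7700], [0.9000, 0.1000]]
After raising P to the power 4:
P^4(0,0) = 0.6318

0.6318


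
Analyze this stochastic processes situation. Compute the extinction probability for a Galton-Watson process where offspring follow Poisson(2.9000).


Since mu = 2.9000 > 1, extinction prob q < 1.
Solve s = exp(mu*(s-1)) iteratively.
q = 0.0668

0.0668


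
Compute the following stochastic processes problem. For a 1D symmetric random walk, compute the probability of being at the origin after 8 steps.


P(S(8) = 0) = C(8,4) / 4^4
= 70 / 256
= 0.2734

0.2734


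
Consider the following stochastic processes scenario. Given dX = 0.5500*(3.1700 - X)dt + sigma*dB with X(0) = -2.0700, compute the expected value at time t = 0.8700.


E[X(t)] = mu + (X(0) - mu)*exp(-theta*t)
= 3.1700 + (-2.0700 - 3.1700)*exp(-0.5500*0.8700)
= 3.1700 + -5.2400 * 0.6197
= -0.0773

-0.0773


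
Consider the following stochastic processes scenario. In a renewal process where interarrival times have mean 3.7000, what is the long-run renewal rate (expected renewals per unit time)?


Long-run renewal rate = 1/E(X)
= 1/3.7000
= 0.2703

0.2703


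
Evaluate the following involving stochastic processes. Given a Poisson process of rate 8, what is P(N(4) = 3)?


P(N(t)=k) = (lambda*t)^k * exp(-lambda*t) / k!
lambda*t = 32
= 32^3 * exp(-32) / 3!
= 32768 * 1.2664e-14 / 6
= 6.9163e-11

6.9163e-11


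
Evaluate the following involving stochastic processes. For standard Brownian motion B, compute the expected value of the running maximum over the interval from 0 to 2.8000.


E(max B(s)) = sqrt(2t/pi)
= sqrt(2*2.8000/pi)
= sqrt(1.7825)
= 1.3351

1.3351


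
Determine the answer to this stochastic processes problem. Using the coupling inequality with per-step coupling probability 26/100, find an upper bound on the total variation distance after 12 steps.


TV distance bound <= (1-delta)^n
= (1 - 0.2600)^12
= 0.7400^12
= 0.0270

0.0270


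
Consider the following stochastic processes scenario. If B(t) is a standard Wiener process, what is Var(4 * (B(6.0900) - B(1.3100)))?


Var(alpha*(B(t)-B(s))) = alpha^2 * (t-s)
= 4^2 * (6.0900 - 1.3100)
= 16 * 4.7800
= 76.4800

76.4800


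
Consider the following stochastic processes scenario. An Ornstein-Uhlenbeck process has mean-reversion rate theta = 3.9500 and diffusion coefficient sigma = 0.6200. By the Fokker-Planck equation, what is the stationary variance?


Stationary variance = sigma^2 / (2*theta)
= 0.6200^2 / (2*3.9500)
= 0.3844 / 7.9000
= 0.0487

0.0487


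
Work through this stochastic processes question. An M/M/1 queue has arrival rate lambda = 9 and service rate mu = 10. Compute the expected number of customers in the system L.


rho = 9/10 = 0.9000
L = rho/(1-rho)
= 0.9000/0.1000
= 9.0000

9.0000


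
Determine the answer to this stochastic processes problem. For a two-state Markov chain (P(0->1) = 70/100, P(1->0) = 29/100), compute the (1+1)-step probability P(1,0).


P^2 = P^1 * P^1
Computing via matrix multiplication of the transition matrix.
Entry (1,0) of P^2 = 0.2929

0.2929


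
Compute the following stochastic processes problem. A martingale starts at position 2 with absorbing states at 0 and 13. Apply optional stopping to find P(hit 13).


By optional stopping theorem: E(M at tau) = M(0) = 2
P(hit 13)*13 + P(hit 0)*0 = 2
P(hit 13) = (2 - 0)/(13 - 0) = 2/13 = 0.1538

0.1538


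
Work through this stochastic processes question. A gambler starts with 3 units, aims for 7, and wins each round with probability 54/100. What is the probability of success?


Gambler's ruin formula:
r = q/p = 0.4600/0.5400 = 0.8519
P(win) = (1 - r^i)/(1 - r^N)
= (1 - 0.8519^3)/(1 - 0.8519^7)
= 0.5661

0.5661


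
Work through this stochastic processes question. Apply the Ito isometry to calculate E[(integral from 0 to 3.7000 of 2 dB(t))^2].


By Ito isometry: E[(int f dB)^2] = int f^2 dt
= 2^2 * 3.7000
= 4 * 3.7000 = 14.8000

14.8000


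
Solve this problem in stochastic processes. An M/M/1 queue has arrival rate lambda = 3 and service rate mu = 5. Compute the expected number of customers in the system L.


rho = 3/5 = 0.6000
L = rho/(1-rho)
= 0.6000/0.4000
= 1.5000

1.5000


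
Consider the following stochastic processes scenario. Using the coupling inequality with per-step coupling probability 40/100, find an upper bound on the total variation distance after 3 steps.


TV distance bound <= (1-delta)^n
= (1 - 0.4000)^3
= 0.6000^3
= 0.2160

0.2160


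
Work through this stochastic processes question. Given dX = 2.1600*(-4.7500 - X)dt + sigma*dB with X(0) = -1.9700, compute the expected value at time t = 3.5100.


E[X(t)] = mu + (X(0) - mu)*exp(-theta*t)
= -4.7500 + (-1.9700 - -4.7500)*exp(-2.1600*3.5100)
= -4.7500 + 2.7800 * 5.0974e-04
= -4.7486

-4.7486


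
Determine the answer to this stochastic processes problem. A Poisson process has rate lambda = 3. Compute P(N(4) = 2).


P(N(t)=k) = (lambda*t)^k * exp(-lambda*t) / k!
lambda*t = 12
= 12^2 * exp(-12) / 2!
= 144 * 6.1442e-06 / 2
= 4.4238e-04

4.4238e-04


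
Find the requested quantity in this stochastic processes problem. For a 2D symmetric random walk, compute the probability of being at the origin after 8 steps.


P = C(8,4)^2 / 4^8
= 70^2 / 65536
= 4900 / 65536
= 0.0748

0.0748


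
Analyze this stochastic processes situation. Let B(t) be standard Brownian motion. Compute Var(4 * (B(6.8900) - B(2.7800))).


Var(alpha*(B(t)-B(s))) = alpha^2 * (t-s)
= 4^2 * (6.8900 - 2.7800)
= 16 * 4.1100
= 65.7600

65.7600


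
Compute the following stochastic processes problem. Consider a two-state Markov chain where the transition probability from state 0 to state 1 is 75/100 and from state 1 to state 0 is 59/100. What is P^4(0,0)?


Computing P^4 by matrix multiplication.
P = [[0.2500, 0.7500], [0.5900, 0.4100]]
After raising P to the power 4:
P^4(0,0) = 0.4478

0.4478


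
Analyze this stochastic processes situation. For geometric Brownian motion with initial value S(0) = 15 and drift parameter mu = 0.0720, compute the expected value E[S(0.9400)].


E[S(t)] = S(0) * exp(mu * t)
= 15 * exp(0.0720 * 0.9400)
= 15 * 1.0700
= 16.0503

16.0503


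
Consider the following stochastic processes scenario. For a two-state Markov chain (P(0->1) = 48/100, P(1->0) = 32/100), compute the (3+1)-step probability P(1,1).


P^4 = P^3 * P^1
Computing via matrix multiplication of the transition matrix.
Entry (1,1) of P^4 = 0.6006

0.6006


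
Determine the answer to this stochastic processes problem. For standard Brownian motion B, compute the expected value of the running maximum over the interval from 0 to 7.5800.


E(max B(s)) = sqrt(2t/pi)
= sqrt(2*7.5800/pi)
= sqrt(4.8256)
= 2.1967

2.1967


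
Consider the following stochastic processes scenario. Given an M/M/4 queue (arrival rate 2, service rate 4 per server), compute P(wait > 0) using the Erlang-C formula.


a = lambda/mu = 0.5000
rho = a/c = 0.1250
Erlang-C formula applied:
C(c,a) = 0.0018

0.0018


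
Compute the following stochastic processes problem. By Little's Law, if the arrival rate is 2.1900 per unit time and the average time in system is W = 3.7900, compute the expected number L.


Little's Law: L = lambda * W
= 2.1900 * 3.7900
= 8.3001

8.3001


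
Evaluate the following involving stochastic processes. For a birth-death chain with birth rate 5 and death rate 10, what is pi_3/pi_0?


For birth-death process, pi_n/pi_0 = (lambda/mu)^n
= (5/10)^3
= 0.1250

0.1250


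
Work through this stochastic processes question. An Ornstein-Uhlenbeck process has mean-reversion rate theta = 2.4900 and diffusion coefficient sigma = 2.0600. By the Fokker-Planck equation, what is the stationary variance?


Stationary variance = sigma^2 / (2*theta)
= 2.0600^2 / (2*2.4900)
= 4.2436 / 4.9800
= 0.8521

0.8521


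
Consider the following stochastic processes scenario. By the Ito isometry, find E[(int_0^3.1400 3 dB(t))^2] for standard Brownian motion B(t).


By Ito isometry: E[(int f dB)^2] = int f^2 dt
= 3^2 * 3.1400
= 9 * 3.1400 = 28.2600

28.2600


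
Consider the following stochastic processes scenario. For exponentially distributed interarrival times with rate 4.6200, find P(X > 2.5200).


P(X > t) = exp(-lambda * t)
= exp(-4.6200 * 2.5200)
= exp(-11.6424) = 8.7856e-06

8.7856e-06


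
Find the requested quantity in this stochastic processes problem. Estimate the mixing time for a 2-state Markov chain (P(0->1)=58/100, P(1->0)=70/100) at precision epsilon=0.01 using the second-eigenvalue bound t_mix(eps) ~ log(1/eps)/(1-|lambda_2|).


lambda_2 = |1 - p01 - p10| = |1 - 0.5800 - 0.7000| = 0.2800
t_mix ~ log(1/eps)/(1 - |lambda_2|)
= log(100)/(1 - 0.2800) = 4.6052/0.7200
= 6.3961

6.3961


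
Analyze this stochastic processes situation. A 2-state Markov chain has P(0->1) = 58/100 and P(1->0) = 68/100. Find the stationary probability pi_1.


Stationary distribution: pi_0 = p10/(p01+p10), pi_1 = p01/(p01+p10)
p01 = 0.5800, p10 = 0.6800
pi_1 = 0.4603

0.4603


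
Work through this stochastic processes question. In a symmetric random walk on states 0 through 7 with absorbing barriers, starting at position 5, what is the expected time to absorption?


For symmetric RW on 0,...,N with absorbing barriers, E(i) = i*(N-i)
E(5) = 5 * 2 = 10

10


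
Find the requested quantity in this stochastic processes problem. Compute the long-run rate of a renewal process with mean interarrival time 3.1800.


Long-run renewal rate = 1/E(X)
= 1/3.1800
= 0.3145

0.3145


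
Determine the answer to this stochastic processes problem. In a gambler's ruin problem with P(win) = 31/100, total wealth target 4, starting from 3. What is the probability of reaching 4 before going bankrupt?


Gambler's ruin formula:
r = q/p = 0.6900/0.3100 = 2.2258
P(win) = (1 - r^i)/(1 - r^N)
= (1 - 2.2258^3)/(1 - 2.2258^4)
= 0.4259

0.4259


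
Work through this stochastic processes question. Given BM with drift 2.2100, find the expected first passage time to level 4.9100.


Expected first passage time = a/mu
= 4.9100/2.2100
= 2.2217

2.2217


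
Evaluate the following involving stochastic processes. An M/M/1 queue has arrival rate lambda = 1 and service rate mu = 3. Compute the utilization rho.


rho = lambda/mu
= 1/3
= 0.3333

0.3333


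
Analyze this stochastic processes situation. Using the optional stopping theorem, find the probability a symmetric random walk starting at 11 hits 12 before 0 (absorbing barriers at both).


By optional stopping theorem: E(M at tau) = M(0) = 11
P(hit 12)*12 + P(hit 0)*0 = 11
P(hit 12) = (11 - 0)/(12 - 0) = 11/12 = 0.9167

0.9167


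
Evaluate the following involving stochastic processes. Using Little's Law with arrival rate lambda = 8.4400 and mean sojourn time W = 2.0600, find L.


Little's Law: L = lambda * W
= 8.4400 * 2.0600
= 17.3864

17.3864
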